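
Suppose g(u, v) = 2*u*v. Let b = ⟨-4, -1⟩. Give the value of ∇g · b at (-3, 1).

-2

∂g/∂u = 2*v
∂g/∂v = 2*u
∇g at (-3, 1) = (2, -6)
∇g · b = (2)(-4) + (-6)(-1) = -2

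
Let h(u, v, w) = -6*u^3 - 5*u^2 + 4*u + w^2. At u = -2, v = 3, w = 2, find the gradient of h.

∂h/∂u = -18*u^2 - 10*u + 4
∂h/∂v = 0
∂h/∂w = 2*w
∇h = (-18*u^2 - 10*u + 4, 0, 2*w)
At (-2, 3, 2): (-48, 0, 4).

(-48, 0, 4)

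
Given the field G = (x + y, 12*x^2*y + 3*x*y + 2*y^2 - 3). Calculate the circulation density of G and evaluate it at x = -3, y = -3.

206

∂G₂/∂x = 24*x*y + 3*y
∂G₁/∂y = 1
Scalar curl = 24*x*y + 3*y - 1
At (-3, -3): 206.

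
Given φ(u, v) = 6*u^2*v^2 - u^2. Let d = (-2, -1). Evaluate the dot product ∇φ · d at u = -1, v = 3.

176

∂φ/∂u = 12*u*v^2 - 2*u
∂φ/∂v = 12*u^2*v
∇φ at (-1, 3) = (-106, 36)
∇φ · d = (-106)(-2) + (36)(-1) = 176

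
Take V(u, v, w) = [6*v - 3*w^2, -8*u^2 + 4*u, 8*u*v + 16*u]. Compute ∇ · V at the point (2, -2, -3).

0

∂V₁/∂u = 0
∂V₂/∂v = 0
∂V₃/∂w = 0
∇·V = 0
At (2, -2, -3): 0.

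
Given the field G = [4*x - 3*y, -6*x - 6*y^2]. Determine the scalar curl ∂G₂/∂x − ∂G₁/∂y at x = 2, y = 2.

-3

∂G₂/∂x = -6
∂G₁/∂y = -3
Scalar curl = -3
At (2, 2): -3.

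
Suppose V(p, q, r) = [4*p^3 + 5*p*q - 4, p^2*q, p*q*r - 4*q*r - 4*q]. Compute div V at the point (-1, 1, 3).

13

∂V₁/∂p = 12*p^2 + 5*q
∂V₂/∂q = p^2
∂V₃/∂r = p*q - 4*q
∇·V = 13*p^2 + p*q + q
At (-1, 1, 3): 13.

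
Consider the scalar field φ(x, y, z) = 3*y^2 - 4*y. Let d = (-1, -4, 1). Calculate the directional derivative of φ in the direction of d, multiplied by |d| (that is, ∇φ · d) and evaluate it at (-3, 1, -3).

-8

∂φ/∂x = 0
∂φ/∂y = 6*y - 4
∂φ/∂z = 0
∇φ at (-3, 1, -3) = (0, 2, 0)
∇φ · d = (0)(-1) + (2)(-4) + (0)(1) = -8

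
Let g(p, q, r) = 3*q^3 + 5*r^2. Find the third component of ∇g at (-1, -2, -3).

(∇g)_3 = ∂g/∂r = 10*r
At (-1, -2, -3): -30.

-30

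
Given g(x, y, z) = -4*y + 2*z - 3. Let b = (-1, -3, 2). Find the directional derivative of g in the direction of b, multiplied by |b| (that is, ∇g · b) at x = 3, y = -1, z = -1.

16

∂g/∂x = 0
∂g/∂y = -4
∂g/∂z = 2
∇g at (3, -1, -1) = (0, -4, 2)
∇g · b = (0)(-1) + (-4)(-3) + (2)(2) = 16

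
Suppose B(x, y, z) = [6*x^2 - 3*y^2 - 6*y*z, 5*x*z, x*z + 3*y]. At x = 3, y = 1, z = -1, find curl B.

(-12, -5, -5)

(∇×B)₁ = ∂B₃/∂y − ∂B₂/∂z = -5*x + 3
(∇×B)₂ = ∂B₁/∂z − ∂B₃/∂x = -6*y - z
(∇×B)₃ = ∂B₂/∂x − ∂B₁/∂y = 6*y + 11*z
∇×B = (-5*x + 3, -6*y - z, 6*y + 11*z)
At (3, 1, -1): (-12, -5, -5).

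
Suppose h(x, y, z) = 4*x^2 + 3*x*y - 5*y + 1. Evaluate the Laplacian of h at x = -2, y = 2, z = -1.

∂²h/∂x² = 8
∂²h/∂y² = 0
∂²h/∂z² = 0
∇²h = 8
At (-2, 2, -1): 8.

8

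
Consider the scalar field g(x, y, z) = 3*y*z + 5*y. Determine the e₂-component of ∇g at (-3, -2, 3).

14

(∇g)_2 = ∂g/∂y = 3*z + 5
At (-3, -2, 3): 14.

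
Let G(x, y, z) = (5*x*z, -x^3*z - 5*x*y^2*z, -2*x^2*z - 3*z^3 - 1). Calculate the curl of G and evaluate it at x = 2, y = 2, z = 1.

(48, 18, -32)

(∇×G)₁ = ∂G₃/∂y − ∂G₂/∂z = x^3 + 5*x*y^2
(∇×G)₂ = ∂G₁/∂z − ∂G₃/∂x = 4*x*z + 5*x
(∇×G)₃ = ∂G₂/∂x − ∂G₁/∂y = -3*x^2*z - 5*y^2*z
∇×G = (x^3 + 5*x*y^2, 4*x*z + 5*x, -3*x^2*z - 5*y^2*z)
At (2, 2, 1): (48, 18, -32).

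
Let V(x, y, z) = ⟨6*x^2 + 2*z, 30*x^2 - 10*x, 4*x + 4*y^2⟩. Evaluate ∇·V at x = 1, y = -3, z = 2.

∂V₁/∂x = 12*x
∂V₂/∂y = 0
∂V₃/∂z = 0
∇·V = 12*x
At (1, -3, 2): 12.

12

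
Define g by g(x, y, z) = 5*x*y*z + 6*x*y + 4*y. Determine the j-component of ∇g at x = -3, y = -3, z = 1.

-29

(∇g)_2 = ∂g/∂y = 5*x*z + 6*x + 4
At (-3, -3, 1): -29.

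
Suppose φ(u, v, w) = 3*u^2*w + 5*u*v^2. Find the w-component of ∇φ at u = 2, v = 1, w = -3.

(∇φ)_3 = ∂φ/∂w = 3*u^2
At (2, 1, -3): 12.

12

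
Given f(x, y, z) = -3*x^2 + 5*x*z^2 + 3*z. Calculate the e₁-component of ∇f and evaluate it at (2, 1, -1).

(∇f)_1 = ∂f/∂x = -6*x + 5*z^2
At (2, 1, -1): -7.

-7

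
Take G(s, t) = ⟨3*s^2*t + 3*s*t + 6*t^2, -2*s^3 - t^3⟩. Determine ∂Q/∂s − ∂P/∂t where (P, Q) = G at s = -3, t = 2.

∂G₂/∂s = -6*s^2
∂G₁/∂t = 3*s^2 + 3*s + 12*t
Scalar curl = -9*s^2 - 3*s - 12*t
At (-3, 2): -96.

-96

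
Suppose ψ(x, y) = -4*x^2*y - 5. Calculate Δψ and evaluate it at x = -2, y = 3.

∂²ψ/∂x² = -8*y
∂²ψ/∂y² = 0
∇²ψ = -8*y
At (-2, 3): -24.

-24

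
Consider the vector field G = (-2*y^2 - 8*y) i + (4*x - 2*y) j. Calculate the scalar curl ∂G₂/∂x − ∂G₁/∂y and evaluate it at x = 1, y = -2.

4

∂G₂/∂x = 4
∂G₁/∂y = -4*y - 8
Scalar curl = 4*y + 12
At (1, -2): 4.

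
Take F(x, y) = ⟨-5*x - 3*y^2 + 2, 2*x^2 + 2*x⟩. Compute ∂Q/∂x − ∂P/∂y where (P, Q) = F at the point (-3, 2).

2

∂F₂/∂x = 4*x + 2
∂F₁/∂y = -6*y
Scalar curl = 4*x + 6*y + 2
At (-3, 2): 2.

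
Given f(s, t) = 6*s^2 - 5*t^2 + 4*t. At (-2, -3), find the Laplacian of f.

2

∂²f/∂s² = 12
∂²f/∂t² = -10
∇²f = 2
At (-2, -3): 2.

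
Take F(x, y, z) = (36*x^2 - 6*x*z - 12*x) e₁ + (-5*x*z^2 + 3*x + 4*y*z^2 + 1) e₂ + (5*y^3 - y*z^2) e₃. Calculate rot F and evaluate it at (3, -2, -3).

(∇×F)₁ = ∂F₃/∂y − ∂F₂/∂z = 10*x*z + 15*y^2 - 8*y*z - z^2
(∇×F)₂ = ∂F₁/∂z − ∂F₃/∂x = -6*x
(∇×F)₃ = ∂F₂/∂x − ∂F₁/∂y = -5*z^2 + 3
∇×F = (10*x*z + 15*y^2 - 8*y*z - z^2, -6*x, -5*z^2 + 3)
At (3, -2, -3): (-87, -18, -42).

(-87, -18, -42)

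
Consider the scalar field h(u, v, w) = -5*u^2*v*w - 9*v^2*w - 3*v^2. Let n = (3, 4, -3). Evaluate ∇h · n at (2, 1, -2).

∂h/∂u = -10*u*v*w
∂h/∂v = -5*u^2*w - 18*v*w - 6*v
∂h/∂w = -5*u^2*v - 9*v^2
∇h at (2, 1, -2) = (40, 70, -29)
∇h · n = (40)(3) + (70)(4) + (-29)(-3) = 487

487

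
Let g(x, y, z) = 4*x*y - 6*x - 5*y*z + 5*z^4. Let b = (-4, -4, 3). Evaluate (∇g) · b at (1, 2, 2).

∂g/∂x = 4*y - 6
∂g/∂y = 4*x - 5*z
∂g/∂z = -5*y + 20*z^3
∇g at (1, 2, 2) = (2, -6, 150)
∇g · b = (2)(-4) + (-6)(-4) + (150)(3) = 466

466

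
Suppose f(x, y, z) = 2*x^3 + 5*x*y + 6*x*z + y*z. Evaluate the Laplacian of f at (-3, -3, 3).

-36

∂²f/∂x² = 12*x
∂²f/∂y² = 0
∂²f/∂z² = 0
∇²f = 12*x
At (-3, -3, 3): -36.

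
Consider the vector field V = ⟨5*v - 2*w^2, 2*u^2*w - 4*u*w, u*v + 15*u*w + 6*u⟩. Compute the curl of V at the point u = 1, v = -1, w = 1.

(3, -24, -5)

(∇×V)₁ = ∂V₃/∂v − ∂V₂/∂w = -2*u^2 + 5*u
(∇×V)₂ = ∂V₁/∂w − ∂V₃/∂u = -v - 19*w - 6
(∇×V)₃ = ∂V₂/∂u − ∂V₁/∂v = 4*u*w - 4*w - 5
∇×V = (-2*u^2 + 5*u, -v - 19*w - 6, 4*u*w - 4*w - 5)
At (1, -1, 1): (3, -24, -5).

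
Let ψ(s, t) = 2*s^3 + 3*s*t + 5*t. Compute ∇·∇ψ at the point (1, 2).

∂²ψ/∂s² = 12*s
∂²ψ/∂t² = 0
∇²ψ = 12*s
At (1, 2): 12.

12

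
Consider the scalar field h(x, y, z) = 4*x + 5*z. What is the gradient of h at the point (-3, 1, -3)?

(4, 0, 5)

∂h/∂x = 4
∂h/∂y = 0
∂h/∂z = 5
∇h = (4, 0, 5)
At (-3, 1, -3): (4, 0, 5).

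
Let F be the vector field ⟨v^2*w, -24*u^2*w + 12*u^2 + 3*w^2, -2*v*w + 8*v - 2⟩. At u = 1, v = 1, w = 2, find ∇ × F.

(16, 1, -76)

(∇×F)₁ = ∂F₃/∂v − ∂F₂/∂w = 24*u^2 - 8*w + 8
(∇×F)₂ = ∂F₁/∂w − ∂F₃/∂u = v^2
(∇×F)₃ = ∂F₂/∂u − ∂F₁/∂v = -48*u*w + 24*u - 2*v*w
∇×F = (24*u^2 - 8*w + 8, v^2, -48*u*w + 24*u - 2*v*w)
At (1, 1, 2): (16, 1, -76).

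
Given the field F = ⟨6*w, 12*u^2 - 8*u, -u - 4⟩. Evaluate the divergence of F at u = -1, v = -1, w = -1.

∂F₁/∂u = 0
∂F₂/∂v = 0
∂F₃/∂w = 0
∇·F = 0
At (-1, -1, -1): 0.

0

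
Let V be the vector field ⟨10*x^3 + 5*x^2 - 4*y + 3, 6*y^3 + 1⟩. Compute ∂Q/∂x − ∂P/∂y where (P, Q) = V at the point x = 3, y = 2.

∂V₂/∂x = 0
∂V₁/∂y = -4
Scalar curl = 4
At (3, 2): 4.

4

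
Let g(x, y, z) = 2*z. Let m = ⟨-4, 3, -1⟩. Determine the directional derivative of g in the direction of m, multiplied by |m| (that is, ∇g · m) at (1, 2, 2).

-2

∂g/∂x = 0
∂g/∂y = 0
∂g/∂z = 2
∇g at (1, 2, 2) = (0, 0, 2)
∇g · m = (0)(-4) + (0)(3) + (2)(-1) = -2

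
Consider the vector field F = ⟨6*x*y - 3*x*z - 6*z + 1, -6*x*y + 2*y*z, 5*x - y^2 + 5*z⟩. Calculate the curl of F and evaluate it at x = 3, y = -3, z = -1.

(∇×F)₁ = ∂F₃/∂y − ∂F₂/∂z = -4*y
(∇×F)₂ = ∂F₁/∂z − ∂F₃/∂x = -3*x - 11
(∇×F)₃ = ∂F₂/∂x − ∂F₁/∂y = -6*x - 6*y
∇×F = (-4*y, -3*x - 11, -6*x - 6*y)
At (3, -3, -1): (12, -20, 0).

(12, -20, 0)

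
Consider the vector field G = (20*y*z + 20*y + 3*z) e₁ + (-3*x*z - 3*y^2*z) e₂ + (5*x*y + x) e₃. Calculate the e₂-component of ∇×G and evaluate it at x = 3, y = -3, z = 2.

-43

(∇×G)_2 = ∂G₁/∂z − ∂G₃/∂x
= 20*y + 3 − (5*y + 1)
= 15*y + 2
At (3, -3, 2): -43.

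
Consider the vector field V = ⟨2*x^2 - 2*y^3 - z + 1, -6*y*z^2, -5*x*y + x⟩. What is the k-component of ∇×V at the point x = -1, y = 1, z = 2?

(∇×V)_3 = ∂V₂/∂x − ∂V₁/∂y
= 0 − (-6*y^2)
= 6*y^2
At (-1, 1, 2): 6.

6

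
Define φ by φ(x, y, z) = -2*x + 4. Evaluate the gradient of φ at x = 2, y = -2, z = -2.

∂φ/∂x = -2
∂φ/∂y = 0
∂φ/∂z = 0
∇φ = (-2, 0, 0)
At (2, -2, -2): (-2, 0, 0).

(-2, 0, 0)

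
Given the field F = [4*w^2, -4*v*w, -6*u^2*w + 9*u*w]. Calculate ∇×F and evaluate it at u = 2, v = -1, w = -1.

(∇×F)₁ = ∂F₃/∂v − ∂F₂/∂w = 4*v
(∇×F)₂ = ∂F₁/∂w − ∂F₃/∂u = 12*u*w - w
(∇×F)₃ = ∂F₂/∂u − ∂F₁/∂v = 0
∇×F = (4*v, 12*u*w - w, 0)
At (2, -1, -1): (-4, -23, 0).

(-4, -23, 0)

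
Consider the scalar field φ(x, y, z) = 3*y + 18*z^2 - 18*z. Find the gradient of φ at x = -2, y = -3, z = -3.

(0, 3, -126)

∂φ/∂x = 0
∂φ/∂y = 3
∂φ/∂z = 36*z - 18
∇φ = (0, 3, 36*z - 18)
At (-2, -3, -3): (0, 3, -126).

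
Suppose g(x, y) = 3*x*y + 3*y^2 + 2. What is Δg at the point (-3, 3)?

6

∂²g/∂x² = 0
∂²g/∂y² = 6
∇²g = 6
At (-3, 3): 6.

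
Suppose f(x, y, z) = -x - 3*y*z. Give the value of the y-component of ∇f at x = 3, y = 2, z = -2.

6

(∇f)_2 = ∂f/∂y = -3*z
At (3, 2, -2): 6.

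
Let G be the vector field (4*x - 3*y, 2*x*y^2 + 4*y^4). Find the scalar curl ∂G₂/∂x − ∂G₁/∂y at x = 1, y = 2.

11

∂G₂/∂x = 2*y^2
∂G₁/∂y = -3
Scalar curl = 2*y^2 + 3
At (1, 2): 11.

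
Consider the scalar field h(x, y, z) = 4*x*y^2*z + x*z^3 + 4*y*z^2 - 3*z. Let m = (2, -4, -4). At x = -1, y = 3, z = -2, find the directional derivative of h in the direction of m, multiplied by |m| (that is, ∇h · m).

-20

∂h/∂x = 4*y^2*z + z^3
∂h/∂y = 8*x*y*z + 4*z^2
∂h/∂z = 4*x*y^2 + 3*x*z^2 + 8*y*z - 3
∇h at (-1, 3, -2) = (-80, 64, -99)
∇h · m = (-80)(2) + (64)(-4) + (-99)(-4) = -20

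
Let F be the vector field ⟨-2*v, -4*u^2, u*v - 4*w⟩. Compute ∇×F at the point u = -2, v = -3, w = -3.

(∇×F)₁ = ∂F₃/∂v − ∂F₂/∂w = u
(∇×F)₂ = ∂F₁/∂w − ∂F₃/∂u = -v
(∇×F)₃ = ∂F₂/∂u − ∂F₁/∂v = -8*u + 2
∇×F = (u, -v, -8*u + 2)
At (-2, -3, -3): (-2, 3, 18).

(-2, 3, 18)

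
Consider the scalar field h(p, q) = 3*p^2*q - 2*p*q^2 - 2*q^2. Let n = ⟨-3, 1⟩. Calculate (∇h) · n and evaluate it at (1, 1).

∂h/∂p = 6*p*q - 2*q^2
∂h/∂q = 3*p^2 - 4*p*q - 4*q
∇h at (1, 1) = (4, -5)
∇h · n = (4)(-3) + (-5)(1) = -17

-17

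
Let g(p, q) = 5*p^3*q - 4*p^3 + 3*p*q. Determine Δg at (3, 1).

∂²g/∂p² = 6*p*(5*q - 4)
∂²g/∂q² = 0
∇²g = 30*p*q - 24*p
At (3, 1): 18.

18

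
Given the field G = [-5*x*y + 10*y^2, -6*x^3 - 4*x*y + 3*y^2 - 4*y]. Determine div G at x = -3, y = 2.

10

∂G₁/∂x = -5*y
∂G₂/∂y = -4*x + 6*y - 4
∇·G = -4*x + y - 4
At (-3, 2): 10.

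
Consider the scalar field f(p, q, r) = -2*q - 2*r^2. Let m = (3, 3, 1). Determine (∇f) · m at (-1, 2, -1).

-2

∂f/∂p = 0
∂f/∂q = -2
∂f/∂r = -4*r
∇f at (-1, 2, -1) = (0, -2, 4)
∇f · m = (0)(3) + (-2)(3) + (4)(1) = -2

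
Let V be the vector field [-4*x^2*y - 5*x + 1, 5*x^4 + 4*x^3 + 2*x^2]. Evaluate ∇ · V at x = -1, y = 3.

19

∂V₁/∂x = -8*x*y - 5
∂V₂/∂y = 0
∇·V = -8*x*y - 5
At (-1, 3): 19.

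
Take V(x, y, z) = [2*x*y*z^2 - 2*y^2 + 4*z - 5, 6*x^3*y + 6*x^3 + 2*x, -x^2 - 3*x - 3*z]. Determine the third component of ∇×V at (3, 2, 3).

(∇×V)_3 = ∂V₂/∂x − ∂V₁/∂y
= 18*x^2*y + 18*x^2 + 2 − (2*x*z^2 - 4*y)
= 18*x^2*y + 18*x^2 - 2*x*z^2 + 4*y + 2
At (3, 2, 3): 442.

442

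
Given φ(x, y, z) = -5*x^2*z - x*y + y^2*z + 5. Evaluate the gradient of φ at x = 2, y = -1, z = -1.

∂φ/∂x = -10*x*z - y
∂φ/∂y = -x + 2*y*z
∂φ/∂z = -5*x^2 + y^2
∇φ = (-10*x*z - y, -x + 2*y*z, -5*x^2 + y^2)
At (2, -1, -1): (21, 0, -19).

(21, 0, -19)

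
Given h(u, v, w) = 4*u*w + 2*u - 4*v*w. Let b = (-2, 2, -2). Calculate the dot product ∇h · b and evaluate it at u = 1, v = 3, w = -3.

60

∂h/∂u = 4*w + 2
∂h/∂v = -4*w
∂h/∂w = 4*u - 4*v
∇h at (1, 3, -3) = (-10, 12, -8)
∇h · b = (-10)(-2) + (12)(2) + (-8)(-2) = 60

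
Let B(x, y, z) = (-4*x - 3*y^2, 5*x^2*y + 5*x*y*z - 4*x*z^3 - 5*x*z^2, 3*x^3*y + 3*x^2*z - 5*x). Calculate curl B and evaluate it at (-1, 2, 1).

(∇×B)₁ = ∂B₃/∂y − ∂B₂/∂z = 3*x^3 - 5*x*y + 12*x*z^2 + 10*x*z
(∇×B)₂ = ∂B₁/∂z − ∂B₃/∂x = -9*x^2*y - 6*x*z + 5
(∇×B)₃ = ∂B₂/∂x − ∂B₁/∂y = 10*x*y + 5*y*z + 6*y - 4*z^3 - 5*z^2
∇×B = (3*x^3 - 5*x*y + 12*x*z^2 + 10*x*z, -9*x^2*y - 6*x*z + 5, 10*x*y + 5*y*z + 6*y - 4*z^3 - 5*z^2)
At (-1, 2, 1): (-15, -7, -7).

(-15, -7, -7)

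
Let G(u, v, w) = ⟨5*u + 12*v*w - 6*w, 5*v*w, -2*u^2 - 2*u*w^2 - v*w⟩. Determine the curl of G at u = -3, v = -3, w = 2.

(∇×G)₁ = ∂G₃/∂v − ∂G₂/∂w = -5*v - w
(∇×G)₂ = ∂G₁/∂w − ∂G₃/∂u = 4*u + 12*v + 2*w^2 - 6
(∇×G)₃ = ∂G₂/∂u − ∂G₁/∂v = -12*w
∇×G = (-5*v - w, 4*u + 12*v + 2*w^2 - 6, -12*w)
At (-3, -3, 2): (13, -46, -24).

(13, -46, -24)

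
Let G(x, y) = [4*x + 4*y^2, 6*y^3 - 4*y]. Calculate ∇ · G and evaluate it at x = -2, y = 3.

162

∂G₁/∂x = 4
∂G₂/∂y = 18*y^2 - 4
∇·G = 18*y^2
At (-2, 3): 162.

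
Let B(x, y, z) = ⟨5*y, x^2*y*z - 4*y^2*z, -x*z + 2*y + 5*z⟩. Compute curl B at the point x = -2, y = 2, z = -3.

(∇×B)₁ = ∂B₃/∂y − ∂B₂/∂z = -x^2*y + 4*y^2 + 2
(∇×B)₂ = ∂B₁/∂z − ∂B₃/∂x = z
(∇×B)₃ = ∂B₂/∂x − ∂B₁/∂y = 2*x*y*z - 5
∇×B = (-x^2*y + 4*y^2 + 2, z, 2*x*y*z - 5)
At (-2, 2, -3): (10, -3, 19).

(10, -3, 19)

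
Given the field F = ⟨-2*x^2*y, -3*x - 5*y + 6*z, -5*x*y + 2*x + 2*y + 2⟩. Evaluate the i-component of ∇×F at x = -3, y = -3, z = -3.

11

(∇×F)_1 = ∂F₃/∂y − ∂F₂/∂z
= -5*x + 2 − (6)
= -5*x - 4
At (-3, -3, -3): 11.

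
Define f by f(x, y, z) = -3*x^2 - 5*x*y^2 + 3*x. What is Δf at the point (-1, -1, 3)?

4

∂²f/∂x² = -6
∂²f/∂y² = -10*x
∂²f/∂z² = 0
∇²f = -10*x - 6
At (-1, -1, 3): 4.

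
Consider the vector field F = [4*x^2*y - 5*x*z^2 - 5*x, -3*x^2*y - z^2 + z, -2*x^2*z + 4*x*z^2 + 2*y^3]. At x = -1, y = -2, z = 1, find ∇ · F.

∂F₁/∂x = 8*x*y - 5*z^2 - 5
∂F₂/∂y = -3*x^2
∂F₃/∂z = -2*x^2 + 8*x*z
∇·F = -5*x^2 + 8*x*y + 8*x*z - 5*z^2 - 5
At (-1, -2, 1): -7.

-7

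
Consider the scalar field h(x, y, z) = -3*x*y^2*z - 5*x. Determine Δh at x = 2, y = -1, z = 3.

-36

∂²h/∂x² = 0
∂²h/∂y² = -6*x*z
∂²h/∂z² = 0
∇²h = -6*x*z
At (2, -1, 3): -36.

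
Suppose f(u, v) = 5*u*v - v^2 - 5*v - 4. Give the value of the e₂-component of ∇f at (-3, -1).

(∇f)_2 = ∂f/∂v = 5*u - 2*v - 5
At (-3, -1): -18.

-18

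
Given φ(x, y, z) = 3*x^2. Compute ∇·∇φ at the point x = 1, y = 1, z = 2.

6

∂²φ/∂x² = 6
∂²φ/∂y² = 0
∂²φ/∂z² = 0
∇²φ = 6
At (1, 1, 2): 6.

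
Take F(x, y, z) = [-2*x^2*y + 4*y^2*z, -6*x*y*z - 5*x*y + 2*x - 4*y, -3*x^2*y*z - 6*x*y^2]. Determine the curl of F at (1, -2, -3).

(21, 76, -70)

(∇×F)₁ = ∂F₃/∂y − ∂F₂/∂z = -3*x^2*z - 6*x*y
(∇×F)₂ = ∂F₁/∂z − ∂F₃/∂x = 6*x*y*z + 10*y^2
(∇×F)₃ = ∂F₂/∂x − ∂F₁/∂y = 2*x^2 - 14*y*z - 5*y + 2
∇×F = (-3*x^2*z - 6*x*y, 6*x*y*z + 10*y^2, 2*x^2 - 14*y*z - 5*y + 2)
At (1, -2, -3): (21, 76, -70).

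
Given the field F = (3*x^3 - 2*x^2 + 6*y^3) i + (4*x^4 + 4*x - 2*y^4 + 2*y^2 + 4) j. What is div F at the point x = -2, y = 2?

∂F₁/∂x = 9*x^2 - 4*x
∂F₂/∂y = -8*y^3 + 4*y
∇·F = 9*x^2 - 4*x - 8*y^3 + 4*y
At (-2, 2): -12.

-12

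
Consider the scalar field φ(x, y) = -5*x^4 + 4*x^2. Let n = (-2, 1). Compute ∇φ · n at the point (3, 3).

∂φ/∂x = -20*x^3 + 8*x
∂φ/∂y = 0
∇φ at (3, 3) = (-516, 0)
∇φ · n = (-516)(-2) + (0)(1) = 1032

1032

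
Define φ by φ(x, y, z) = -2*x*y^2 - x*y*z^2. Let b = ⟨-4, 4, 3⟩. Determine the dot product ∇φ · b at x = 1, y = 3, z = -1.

50

∂φ/∂x = -2*y^2 - y*z^2
∂φ/∂y = -4*x*y - x*z^2
∂φ/∂z = -2*x*y*z
∇φ at (1, 3, -1) = (-21, -13, 6)
∇φ · b = (-21)(-4) + (-13)(4) + (6)(3) = 50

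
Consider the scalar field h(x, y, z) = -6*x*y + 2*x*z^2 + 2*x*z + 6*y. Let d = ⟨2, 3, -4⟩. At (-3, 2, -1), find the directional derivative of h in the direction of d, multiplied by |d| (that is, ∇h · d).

24

∂h/∂x = -6*y + 2*z^2 + 2*z
∂h/∂y = -6*x + 6
∂h/∂z = 4*x*z + 2*x
∇h at (-3, 2, -1) = (-12, 24, 6)
∇h · d = (-12)(2) + (24)(3) + (6)(-4) = 24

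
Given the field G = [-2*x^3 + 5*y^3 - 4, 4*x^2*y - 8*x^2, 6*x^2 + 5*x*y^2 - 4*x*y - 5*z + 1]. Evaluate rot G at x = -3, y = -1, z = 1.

(∇×G)₁ = ∂G₃/∂y − ∂G₂/∂z = 10*x*y - 4*x
(∇×G)₂ = ∂G₁/∂z − ∂G₃/∂x = -12*x - 5*y^2 + 4*y
(∇×G)₃ = ∂G₂/∂x − ∂G₁/∂y = 8*x*y - 16*x - 15*y^2
∇×G = (10*x*y - 4*x, -12*x - 5*y^2 + 4*y, 8*x*y - 16*x - 15*y^2)
At (-3, -1, 1): (42, 27, 57).

(42, 27, 57)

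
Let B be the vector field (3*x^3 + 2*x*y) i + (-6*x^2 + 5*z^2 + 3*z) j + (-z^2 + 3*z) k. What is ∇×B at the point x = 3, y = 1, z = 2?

(-23, 0, -42)

(∇×B)₁ = ∂B₃/∂y − ∂B₂/∂z = -10*z - 3
(∇×B)₂ = ∂B₁/∂z − ∂B₃/∂x = 0
(∇×B)₃ = ∂B₂/∂x − ∂B₁/∂y = -14*x
∇×B = (-10*z - 3, 0, -14*x)
At (3, 1, 2): (-23, 0, -42).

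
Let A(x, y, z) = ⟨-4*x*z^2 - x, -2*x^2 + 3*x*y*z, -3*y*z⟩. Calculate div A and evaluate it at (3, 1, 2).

-2

∂A₁/∂x = -4*z^2 - 1
∂A₂/∂y = 3*x*z
∂A₃/∂z = -3*y
∇·A = 3*x*z - 3*y - 4*z^2 - 1
At (3, 1, 2): -2.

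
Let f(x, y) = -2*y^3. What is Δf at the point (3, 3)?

∂²f/∂x² = 0
∂²f/∂y² = -12*y
∇²f = -12*y
At (3, 3): -36.

-36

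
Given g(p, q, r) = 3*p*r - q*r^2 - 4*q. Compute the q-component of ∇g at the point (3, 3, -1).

(∇g)_2 = ∂g/∂q = -r^2 - 4
At (3, 3, -1): -5.

-5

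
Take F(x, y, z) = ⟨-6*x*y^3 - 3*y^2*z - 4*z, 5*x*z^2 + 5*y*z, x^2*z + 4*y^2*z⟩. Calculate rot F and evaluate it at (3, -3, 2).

(∇×F)₁ = ∂F₃/∂y − ∂F₂/∂z = -10*x*z + 8*y*z - 5*y
(∇×F)₂ = ∂F₁/∂z − ∂F₃/∂x = -2*x*z - 3*y^2 - 4
(∇×F)₃ = ∂F₂/∂x − ∂F₁/∂y = 18*x*y^2 + 6*y*z + 5*z^2
∇×F = (-10*x*z + 8*y*z - 5*y, -2*x*z - 3*y^2 - 4, 18*x*y^2 + 6*y*z + 5*z^2)
At (3, -3, 2): (-93, -43, 470).

(-93, -43, 470)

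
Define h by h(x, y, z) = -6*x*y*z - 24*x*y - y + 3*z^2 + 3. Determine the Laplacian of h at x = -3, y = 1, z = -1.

6

∂²h/∂x² = 0
∂²h/∂y² = 0
∂²h/∂z² = 6
∇²h = 6
At (-3, 1, -1): 6.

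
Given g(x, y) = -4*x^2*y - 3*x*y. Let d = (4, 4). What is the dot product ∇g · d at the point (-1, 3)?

∂g/∂x = -8*x*y - 3*y
∂g/∂y = -4*x^2 - 3*x
∇g at (-1, 3) = (15, -1)
∇g · d = (15)(4) + (-1)(4) = 56

56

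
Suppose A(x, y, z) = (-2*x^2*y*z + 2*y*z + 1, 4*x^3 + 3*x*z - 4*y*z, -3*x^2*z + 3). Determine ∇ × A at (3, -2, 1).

(∇×A)₁ = ∂A₃/∂y − ∂A₂/∂z = -3*x + 4*y
(∇×A)₂ = ∂A₁/∂z − ∂A₃/∂x = -2*x^2*y + 6*x*z + 2*y
(∇×A)₃ = ∂A₂/∂x − ∂A₁/∂y = 2*x^2*z + 12*x^2 + z
∇×A = (-3*x + 4*y, -2*x^2*y + 6*x*z + 2*y, 2*x^2*z + 12*x^2 + z)
At (3, -2, 1): (-17, 50, 127).

(-17, 50, 127)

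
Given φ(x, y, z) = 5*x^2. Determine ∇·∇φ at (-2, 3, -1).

10

∂²φ/∂x² = 10
∂²φ/∂y² = 0
∂²φ/∂z² = 0
∇²φ = 10
At (-2, 3, -1): 10.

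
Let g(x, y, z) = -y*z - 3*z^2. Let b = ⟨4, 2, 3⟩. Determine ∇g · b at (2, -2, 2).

∂g/∂x = 0
∂g/∂y = -z
∂g/∂z = -y - 6*z
∇g at (2, -2, 2) = (0, -2, -10)
∇g · b = (0)(4) + (-2)(2) + (-10)(3) = -34

-34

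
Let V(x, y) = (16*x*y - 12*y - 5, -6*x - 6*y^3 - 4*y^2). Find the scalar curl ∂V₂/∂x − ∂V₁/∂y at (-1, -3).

∂V₂/∂x = -6
∂V₁/∂y = 16*x - 12
Scalar curl = -16*x + 6
At (-1, -3): 22.

22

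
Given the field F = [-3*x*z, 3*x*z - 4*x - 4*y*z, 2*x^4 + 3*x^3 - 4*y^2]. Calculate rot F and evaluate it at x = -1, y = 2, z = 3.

(-5, 2, 5)

(∇×F)₁ = ∂F₃/∂y − ∂F₂/∂z = -3*x - 4*y
(∇×F)₂ = ∂F₁/∂z − ∂F₃/∂x = -8*x^3 - 9*x^2 - 3*x
(∇×F)₃ = ∂F₂/∂x − ∂F₁/∂y = 3*z - 4
∇×F = (-3*x - 4*y, -8*x^3 - 9*x^2 - 3*x, 3*z - 4)
At (-1, 2, 3): (-5, 2, 5).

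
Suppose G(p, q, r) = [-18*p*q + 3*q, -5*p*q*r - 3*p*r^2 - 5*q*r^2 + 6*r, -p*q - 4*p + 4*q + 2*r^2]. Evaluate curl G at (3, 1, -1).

(∇×G)₁ = ∂G₃/∂q − ∂G₂/∂r = 5*p*q + 6*p*r - p + 10*q*r - 2
(∇×G)₂ = ∂G₁/∂r − ∂G₃/∂p = q + 4
(∇×G)₃ = ∂G₂/∂p − ∂G₁/∂q = 18*p - 5*q*r - 3*r^2 - 3
∇×G = (5*p*q + 6*p*r - p + 10*q*r - 2, q + 4, 18*p - 5*q*r - 3*r^2 - 3)
At (3, 1, -1): (-18, 5, 53).

(-18, 5, 53)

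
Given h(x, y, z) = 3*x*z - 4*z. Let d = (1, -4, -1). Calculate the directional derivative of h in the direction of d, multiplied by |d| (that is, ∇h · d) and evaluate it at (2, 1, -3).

∂h/∂x = 3*z
∂h/∂y = 0
∂h/∂z = 3*x - 4
∇h at (2, 1, -3) = (-9, 0, 2)
∇h · d = (-9)(1) + (0)(-4) + (2)(-1) = -11

-11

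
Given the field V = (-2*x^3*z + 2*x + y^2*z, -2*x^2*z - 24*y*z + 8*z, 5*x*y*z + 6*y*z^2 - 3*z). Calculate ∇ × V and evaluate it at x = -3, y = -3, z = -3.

(37, 18, -54)

(∇×V)₁ = ∂V₃/∂y − ∂V₂/∂z = 2*x^2 + 5*x*z + 24*y + 6*z^2 - 8
(∇×V)₂ = ∂V₁/∂z − ∂V₃/∂x = -2*x^3 + y^2 - 5*y*z
(∇×V)₃ = ∂V₂/∂x − ∂V₁/∂y = -4*x*z - 2*y*z
∇×V = (2*x^2 + 5*x*z + 24*y + 6*z^2 - 8, -2*x^3 + y^2 - 5*y*z, -4*x*z - 2*y*z)
At (-3, -3, -3): (37, 18, -54).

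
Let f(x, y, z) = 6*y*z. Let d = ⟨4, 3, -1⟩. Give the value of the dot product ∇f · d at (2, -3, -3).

∂f/∂x = 0
∂f/∂y = 6*z
∂f/∂z = 6*y
∇f at (2, -3, -3) = (0, -18, -18)
∇f · d = (0)(4) + (-18)(3) + (-18)(-1) = -36

-36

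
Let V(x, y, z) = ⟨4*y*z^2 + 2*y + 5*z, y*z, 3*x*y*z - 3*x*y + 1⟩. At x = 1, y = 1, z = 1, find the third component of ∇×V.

(∇×V)_3 = ∂V₂/∂x − ∂V₁/∂y
= 0 − (4*z^2 + 2)
= -4*z^2 - 2
At (1, 1, 1): -6.

-6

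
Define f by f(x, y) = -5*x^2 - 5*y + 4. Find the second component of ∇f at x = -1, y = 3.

-5

(∇f)_2 = ∂f/∂y = -5
At (-1, 3): -5.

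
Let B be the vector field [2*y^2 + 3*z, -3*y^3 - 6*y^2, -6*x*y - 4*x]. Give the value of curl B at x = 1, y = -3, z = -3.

(-6, -11, 12)

(∇×B)₁ = ∂B₃/∂y − ∂B₂/∂z = -6*x
(∇×B)₂ = ∂B₁/∂z − ∂B₃/∂x = 6*y + 7
(∇×B)₃ = ∂B₂/∂x − ∂B₁/∂y = -4*y
∇×B = (-6*x, 6*y + 7, -4*y)
At (1, -3, -3): (-6, -11, 12).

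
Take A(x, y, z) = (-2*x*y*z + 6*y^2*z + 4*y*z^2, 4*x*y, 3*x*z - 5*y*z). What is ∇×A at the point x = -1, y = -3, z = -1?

(5, 75, -50)

(∇×A)₁ = ∂A₃/∂y − ∂A₂/∂z = -5*z
(∇×A)₂ = ∂A₁/∂z − ∂A₃/∂x = -2*x*y + 6*y^2 + 8*y*z - 3*z
(∇×A)₃ = ∂A₂/∂x − ∂A₁/∂y = 2*x*z - 12*y*z + 4*y - 4*z^2
∇×A = (-5*z, -2*x*y + 6*y^2 + 8*y*z - 3*z, 2*x*z - 12*y*z + 4*y - 4*z^2)
At (-1, -3, -1): (5, 75, -50).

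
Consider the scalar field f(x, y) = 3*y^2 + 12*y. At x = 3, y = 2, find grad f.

∂f/∂x = 0
∂f/∂y = 6*y + 12
∇f = (0, 6*y + 12)
At (3, 2): (0, 24).

(0, 24)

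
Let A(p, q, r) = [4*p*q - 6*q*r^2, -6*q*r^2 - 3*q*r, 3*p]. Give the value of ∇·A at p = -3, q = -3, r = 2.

∂A₁/∂p = 4*q
∂A₂/∂q = -6*r^2 - 3*r
∂A₃/∂r = 0
∇·A = 4*q - 6*r^2 - 3*r
At (-3, -3, 2): -42.

-42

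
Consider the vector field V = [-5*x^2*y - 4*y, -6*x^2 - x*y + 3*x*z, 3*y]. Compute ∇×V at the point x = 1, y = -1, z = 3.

(0, 0, 7)

(∇×V)₁ = ∂V₃/∂y − ∂V₂/∂z = -3*x + 3
(∇×V)₂ = ∂V₁/∂z − ∂V₃/∂x = 0
(∇×V)₃ = ∂V₂/∂x − ∂V₁/∂y = 5*x^2 - 12*x - y + 3*z + 4
∇×V = (-3*x + 3, 0, 5*x^2 - 12*x - y + 3*z + 4)
At (1, -1, 3): (0, 0, 7).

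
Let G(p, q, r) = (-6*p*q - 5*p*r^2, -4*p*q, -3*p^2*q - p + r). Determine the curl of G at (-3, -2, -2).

(∇×G)₁ = ∂G₃/∂q − ∂G₂/∂r = -3*p^2
(∇×G)₂ = ∂G₁/∂r − ∂G₃/∂p = 6*p*q - 10*p*r + 1
(∇×G)₃ = ∂G₂/∂p − ∂G₁/∂q = 6*p - 4*q
∇×G = (-3*p^2, 6*p*q - 10*p*r + 1, 6*p - 4*q)
At (-3, -2, -2): (-27, -23, -10).

(-27, -23, -10)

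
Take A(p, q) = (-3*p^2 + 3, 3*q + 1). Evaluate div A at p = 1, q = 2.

∂A₁/∂p = -6*p
∂A₂/∂q = 3
∇·A = -6*p + 3
At (1, 2): -3.

-3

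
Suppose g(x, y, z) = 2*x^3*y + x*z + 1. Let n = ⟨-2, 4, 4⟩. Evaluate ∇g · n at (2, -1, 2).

116

∂g/∂x = 6*x^2*y + z
∂g/∂y = 2*x^3
∂g/∂z = x
∇g at (2, -1, 2) = (-22, 16, 2)
∇g · n = (-22)(-2) + (16)(4) + (2)(4) = 116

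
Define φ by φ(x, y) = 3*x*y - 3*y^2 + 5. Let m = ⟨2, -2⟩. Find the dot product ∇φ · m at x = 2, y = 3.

42

∂φ/∂x = 3*y
∂φ/∂y = 3*x - 6*y
∇φ at (2, 3) = (9, -12)
∇φ · m = (9)(2) + (-12)(-2) = 42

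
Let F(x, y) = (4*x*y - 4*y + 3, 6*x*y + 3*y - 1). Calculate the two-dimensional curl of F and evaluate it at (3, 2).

∂F₂/∂x = 6*y
∂F₁/∂y = 4*x - 4
Scalar curl = -4*x + 6*y + 4
At (3, 2): 4.

4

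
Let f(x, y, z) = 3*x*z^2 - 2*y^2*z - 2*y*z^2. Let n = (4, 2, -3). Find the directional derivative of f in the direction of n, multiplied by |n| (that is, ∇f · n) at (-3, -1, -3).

∂f/∂x = 3*z^2
∂f/∂y = -4*y*z - 2*z^2
∂f/∂z = 6*x*z - 2*y^2 - 4*y*z
∇f at (-3, -1, -3) = (27, -30, 40)
∇f · n = (27)(4) + (-30)(2) + (40)(-3) = -72

-72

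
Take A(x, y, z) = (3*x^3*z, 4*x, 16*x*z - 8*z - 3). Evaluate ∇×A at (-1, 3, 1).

(∇×A)₁ = ∂A₃/∂y − ∂A₂/∂z = 0
(∇×A)₂ = ∂A₁/∂z − ∂A₃/∂x = 3*x^3 - 16*z
(∇×A)₃ = ∂A₂/∂x − ∂A₁/∂y = 4
∇×A = (0, 3*x^3 - 16*z, 4)
At (-1, 3, 1): (0, -19, 4).

(0, -19, 4)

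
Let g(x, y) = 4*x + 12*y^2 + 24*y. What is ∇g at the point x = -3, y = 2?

∂g/∂x = 4
∂g/∂y = 24*y + 24
∇g = (4, 24*y + 24)
At (-3, 2): (4, 72).

(4, 72)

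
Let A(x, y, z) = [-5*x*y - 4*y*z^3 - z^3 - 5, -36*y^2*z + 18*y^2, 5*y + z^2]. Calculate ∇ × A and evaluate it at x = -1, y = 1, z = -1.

(41, -15, -9)

(∇×A)₁ = ∂A₃/∂y − ∂A₂/∂z = 36*y^2 + 5
(∇×A)₂ = ∂A₁/∂z − ∂A₃/∂x = -12*y*z^2 - 3*z^2
(∇×A)₃ = ∂A₂/∂x − ∂A₁/∂y = 5*x + 4*z^3
∇×A = (36*y^2 + 5, -12*y*z^2 - 3*z^2, 5*x + 4*z^3)
At (-1, 1, -1): (41, -15, -9).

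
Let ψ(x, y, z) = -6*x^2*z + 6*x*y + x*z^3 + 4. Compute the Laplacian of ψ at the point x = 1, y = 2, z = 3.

∂²ψ/∂x² = -12*z
∂²ψ/∂y² = 0
∂²ψ/∂z² = 6*x*z
∇²ψ = 6*x*z - 12*z
At (1, 2, 3): -18.

-18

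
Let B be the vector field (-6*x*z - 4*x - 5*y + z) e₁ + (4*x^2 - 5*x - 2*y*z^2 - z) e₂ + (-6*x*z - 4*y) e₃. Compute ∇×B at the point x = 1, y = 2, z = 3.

(21, 13, 8)

(∇×B)₁ = ∂B₃/∂y − ∂B₂/∂z = 4*y*z - 3
(∇×B)₂ = ∂B₁/∂z − ∂B₃/∂x = -6*x + 6*z + 1
(∇×B)₃ = ∂B₂/∂x − ∂B₁/∂y = 8*x
∇×B = (4*y*z - 3, -6*x + 6*z + 1, 8*x)
At (1, 2, 3): (21, 13, 8).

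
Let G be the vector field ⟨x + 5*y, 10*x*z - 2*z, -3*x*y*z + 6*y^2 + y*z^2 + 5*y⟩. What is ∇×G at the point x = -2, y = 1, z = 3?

(∇×G)₁ = ∂G₃/∂y − ∂G₂/∂z = -3*x*z - 10*x + 12*y + z^2 + 7
(∇×G)₂ = ∂G₁/∂z − ∂G₃/∂x = 3*y*z
(∇×G)₃ = ∂G₂/∂x − ∂G₁/∂y = 10*z - 5
∇×G = (-3*x*z - 10*x + 12*y + z^2 + 7, 3*y*z, 10*z - 5)
At (-2, 1, 3): (66, 9, 25).

(66, 9, 25)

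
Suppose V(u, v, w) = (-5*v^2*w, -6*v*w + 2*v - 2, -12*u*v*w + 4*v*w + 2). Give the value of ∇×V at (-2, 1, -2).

(-50, -29, -20)

(∇×V)₁ = ∂V₃/∂v − ∂V₂/∂w = -12*u*w + 6*v + 4*w
(∇×V)₂ = ∂V₁/∂w − ∂V₃/∂u = -5*v^2 + 12*v*w
(∇×V)₃ = ∂V₂/∂u − ∂V₁/∂v = 10*v*w
∇×V = (-12*u*w + 6*v + 4*w, -5*v^2 + 12*v*w, 10*v*w)
At (-2, 1, -2): (-50, -29, -20).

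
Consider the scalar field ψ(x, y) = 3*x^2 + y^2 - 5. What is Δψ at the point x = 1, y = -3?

∂²ψ/∂x² = 6
∂²ψ/∂y² = 2
∇²ψ = 8
At (1, -3): 8.

8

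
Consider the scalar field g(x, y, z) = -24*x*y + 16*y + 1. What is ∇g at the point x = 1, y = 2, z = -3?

∂g/∂x = -24*y
∂g/∂y = -24*x + 16
∂g/∂z = 0
∇g = (-24*y, -24*x + 16, 0)
At (1, 2, -3): (-48, -8, 0).

(-48, -8, 0)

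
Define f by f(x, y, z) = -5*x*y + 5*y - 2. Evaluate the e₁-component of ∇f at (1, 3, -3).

(∇f)_1 = ∂f/∂x = -5*y
At (1, 3, -3): -15.

-15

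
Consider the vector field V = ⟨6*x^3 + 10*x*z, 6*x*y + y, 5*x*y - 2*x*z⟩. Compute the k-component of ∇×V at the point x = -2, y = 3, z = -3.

(∇×V)_3 = ∂V₂/∂x − ∂V₁/∂y
= 6*y − (0)
= 6*y
At (-2, 3, -3): 18.

18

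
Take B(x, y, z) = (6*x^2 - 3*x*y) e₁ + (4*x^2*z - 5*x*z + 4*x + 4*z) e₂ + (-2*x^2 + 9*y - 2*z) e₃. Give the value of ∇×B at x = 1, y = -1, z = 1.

(∇×B)₁ = ∂B₃/∂y − ∂B₂/∂z = -4*x^2 + 5*x + 5
(∇×B)₂ = ∂B₁/∂z − ∂B₃/∂x = 4*x
(∇×B)₃ = ∂B₂/∂x − ∂B₁/∂y = 8*x*z + 3*x - 5*z + 4
∇×B = (-4*x^2 + 5*x + 5, 4*x, 8*x*z + 3*x - 5*z + 4)
At (1, -1, 1): (6, 4, 10).

(6, 4, 10)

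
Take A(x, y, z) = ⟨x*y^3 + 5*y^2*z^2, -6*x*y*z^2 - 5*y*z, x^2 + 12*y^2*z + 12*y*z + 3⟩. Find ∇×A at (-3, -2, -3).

(-118, -114, 324)

(∇×A)₁ = ∂A₃/∂y − ∂A₂/∂z = 12*x*y*z + 24*y*z + 5*y + 12*z
(∇×A)₂ = ∂A₁/∂z − ∂A₃/∂x = -2*x + 10*y^2*z
(∇×A)₃ = ∂A₂/∂x − ∂A₁/∂y = -3*x*y^2 - 16*y*z^2
∇×A = (12*x*y*z + 24*y*z + 5*y + 12*z, -2*x + 10*y^2*z, -3*x*y^2 - 16*y*z^2)
At (-3, -2, -3): (-118, -114, 324).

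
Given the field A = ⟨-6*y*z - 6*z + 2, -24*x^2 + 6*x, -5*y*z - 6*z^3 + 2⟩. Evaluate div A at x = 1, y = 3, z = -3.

∂A₁/∂x = 0
∂A₂/∂y = 0
∂A₃/∂z = -5*y - 18*z^2
∇·A = -5*y - 18*z^2
At (1, 3, -3): -177.

-177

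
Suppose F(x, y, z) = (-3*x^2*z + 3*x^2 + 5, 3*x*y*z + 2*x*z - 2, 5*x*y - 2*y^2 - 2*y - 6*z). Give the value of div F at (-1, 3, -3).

-21

∂F₁/∂x = -6*x*z + 6*x
∂F₂/∂y = 3*x*z
∂F₃/∂z = -6
∇·F = -3*x*z + 6*x - 6
At (-1, 3, -3): -21.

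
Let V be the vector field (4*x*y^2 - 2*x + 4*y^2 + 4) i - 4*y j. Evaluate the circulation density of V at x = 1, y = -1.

∂V₂/∂x = 0
∂V₁/∂y = 8*x*y + 8*y
Scalar curl = -8*x*y - 8*y
At (1, -1): 16.

16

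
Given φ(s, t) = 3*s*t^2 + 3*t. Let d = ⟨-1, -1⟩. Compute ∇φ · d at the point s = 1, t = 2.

-27

∂φ/∂s = 3*t^2
∂φ/∂t = 6*s*t + 3
∇φ at (1, 2) = (12, 15)
∇φ · d = (12)(-1) + (15)(-1) = -27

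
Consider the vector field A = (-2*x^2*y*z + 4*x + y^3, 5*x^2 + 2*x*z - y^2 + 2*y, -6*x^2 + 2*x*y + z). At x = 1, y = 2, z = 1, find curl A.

(∇×A)₁ = ∂A₃/∂y − ∂A₂/∂z = 0
(∇×A)₂ = ∂A₁/∂z − ∂A₃/∂x = -2*x^2*y + 12*x - 2*y
(∇×A)₃ = ∂A₂/∂x − ∂A₁/∂y = 2*x^2*z + 10*x - 3*y^2 + 2*z
∇×A = (0, -2*x^2*y + 12*x - 2*y, 2*x^2*z + 10*x - 3*y^2 + 2*z)
At (1, 2, 1): (0, 4, 2).

(0, 4, 2)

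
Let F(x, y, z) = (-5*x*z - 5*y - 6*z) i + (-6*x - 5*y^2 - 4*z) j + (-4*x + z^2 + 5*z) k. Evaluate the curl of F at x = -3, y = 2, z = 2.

(∇×F)₁ = ∂F₃/∂y − ∂F₂/∂z = 4
(∇×F)₂ = ∂F₁/∂z − ∂F₃/∂x = -5*x - 2
(∇×F)₃ = ∂F₂/∂x − ∂F₁/∂y = -1
∇×F = (4, -5*x - 2, -1)
At (-3, 2, 2): (4, 13, -1).

(4, 13, -1)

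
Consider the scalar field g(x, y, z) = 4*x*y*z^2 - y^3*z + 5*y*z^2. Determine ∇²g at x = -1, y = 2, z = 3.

∂²g/∂x² = 0
∂²g/∂y² = -6*y*z
∂²g/∂z² = 2*y*(4*x + 5)
∇²g = 8*x*y - 6*y*z + 10*y
At (-1, 2, 3): -32.

-32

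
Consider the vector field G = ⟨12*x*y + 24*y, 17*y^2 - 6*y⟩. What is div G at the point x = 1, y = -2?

∂G₁/∂x = 12*y
∂G₂/∂y = 34*y - 6
∇·G = 46*y - 6
At (1, -2): -98.

-98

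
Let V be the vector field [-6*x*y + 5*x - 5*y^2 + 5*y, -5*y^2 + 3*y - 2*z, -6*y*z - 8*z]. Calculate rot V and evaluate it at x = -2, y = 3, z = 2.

(-10, 0, 13)

(∇×V)₁ = ∂V₃/∂y − ∂V₂/∂z = -6*z + 2
(∇×V)₂ = ∂V₁/∂z − ∂V₃/∂x = 0
(∇×V)₃ = ∂V₂/∂x − ∂V₁/∂y = 6*x + 10*y - 5
∇×V = (-6*z + 2, 0, 6*x + 10*y - 5)
At (-2, 3, 2): (-10, 0, 13).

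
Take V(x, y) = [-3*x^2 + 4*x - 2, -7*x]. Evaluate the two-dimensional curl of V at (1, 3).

∂V₂/∂x = -7
∂V₁/∂y = 0
Scalar curl = -7
At (1, 3): -7.

-7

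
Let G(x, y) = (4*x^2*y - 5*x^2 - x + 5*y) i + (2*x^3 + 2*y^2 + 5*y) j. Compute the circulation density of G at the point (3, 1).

13

∂G₂/∂x = 6*x^2
∂G₁/∂y = 4*x^2 + 5
Scalar curl = 2*x^2 - 5
At (3, 1): 13.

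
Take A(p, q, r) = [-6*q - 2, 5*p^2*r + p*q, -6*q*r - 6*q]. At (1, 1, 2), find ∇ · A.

-5

∂A₁/∂p = 0
∂A₂/∂q = p
∂A₃/∂r = -6*q
∇·A = p - 6*q
At (1, 1, 2): -5.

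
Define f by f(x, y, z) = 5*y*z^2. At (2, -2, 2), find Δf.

-20

∂²f/∂x² = 0
∂²f/∂y² = 0
∂²f/∂z² = 10*y
∇²f = 10*y
At (2, -2, 2): -20.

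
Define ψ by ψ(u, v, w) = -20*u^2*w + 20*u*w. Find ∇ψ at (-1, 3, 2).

∂ψ/∂u = -40*u*w + 20*w
∂ψ/∂v = 0
∂ψ/∂w = -20*u^2 + 20*u
∇ψ = (-40*u*w + 20*w, 0, -20*u^2 + 20*u)
At (-1, 3, 2): (120, 0, -40).

(120, 0, -40)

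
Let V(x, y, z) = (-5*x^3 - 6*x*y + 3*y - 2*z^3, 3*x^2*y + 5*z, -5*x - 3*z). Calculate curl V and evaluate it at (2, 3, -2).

(-5, -19, 45)

(∇×V)₁ = ∂V₃/∂y − ∂V₂/∂z = -5
(∇×V)₂ = ∂V₁/∂z − ∂V₃/∂x = -6*z^2 + 5
(∇×V)₃ = ∂V₂/∂x − ∂V₁/∂y = 6*x*y + 6*x - 3
∇×V = (-5, -6*z^2 + 5, 6*x*y + 6*x - 3)
At (2, 3, -2): (-5, -19, 45).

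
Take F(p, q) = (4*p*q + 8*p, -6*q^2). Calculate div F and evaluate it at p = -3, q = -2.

24

∂F₁/∂p = 4*q + 8
∂F₂/∂q = -12*q
∇·F = -8*q + 8
At (-3, -2): 24.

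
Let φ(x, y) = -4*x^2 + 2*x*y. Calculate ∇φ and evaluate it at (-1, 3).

(14, -2)

∂φ/∂x = -8*x + 2*y
∂φ/∂y = 2*x
∇φ = (-8*x + 2*y, 2*x)
At (-1, 3): (14, -2).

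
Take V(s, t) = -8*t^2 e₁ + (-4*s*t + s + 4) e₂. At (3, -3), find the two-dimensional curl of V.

∂V₂/∂s = -4*t + 1
∂V₁/∂t = -16*t
Scalar curl = 12*t + 1
At (3, -3): -35.

-35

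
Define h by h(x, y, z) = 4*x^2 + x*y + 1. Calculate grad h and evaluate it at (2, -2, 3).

(14, 2, 0)

∂h/∂x = 8*x + y
∂h/∂y = x
∂h/∂z = 0
∇h = (8*x + y, x, 0)
At (2, -2, 3): (14, 2, 0).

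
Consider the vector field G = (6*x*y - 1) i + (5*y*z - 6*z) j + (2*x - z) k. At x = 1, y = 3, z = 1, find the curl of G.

(-9, -2, -6)

(∇×G)₁ = ∂G₃/∂y − ∂G₂/∂z = -5*y + 6
(∇×G)₂ = ∂G₁/∂z − ∂G₃/∂x = -2
(∇×G)₃ = ∂G₂/∂x − ∂G₁/∂y = -6*x
∇×G = (-5*y + 6, -2, -6*x)
At (1, 3, 1): (-9, -2, -6).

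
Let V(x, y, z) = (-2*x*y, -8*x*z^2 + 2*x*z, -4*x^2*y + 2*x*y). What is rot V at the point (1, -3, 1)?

(∇×V)₁ = ∂V₃/∂y − ∂V₂/∂z = -4*x^2 + 16*x*z
(∇×V)₂ = ∂V₁/∂z − ∂V₃/∂x = 8*x*y - 2*y
(∇×V)₃ = ∂V₂/∂x − ∂V₁/∂y = 2*x - 8*z^2 + 2*z
∇×V = (-4*x^2 + 16*x*z, 8*x*y - 2*y, 2*x - 8*z^2 + 2*z)
At (1, -3, 1): (12, -18, -4).

(12, -18, -4)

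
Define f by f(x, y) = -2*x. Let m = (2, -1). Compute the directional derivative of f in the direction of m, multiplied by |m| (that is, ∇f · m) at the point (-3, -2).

∂f/∂x = -2
∂f/∂y = 0
∇f at (-3, -2) = (-2, 0)
∇f · m = (-2)(2) + (0)(-1) = -4

-4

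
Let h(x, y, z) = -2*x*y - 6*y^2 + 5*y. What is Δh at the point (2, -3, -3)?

-12

∂²h/∂x² = 0
∂²h/∂y² = -12
∂²h/∂z² = 0
∇²h = -12
At (2, -3, -3): -12.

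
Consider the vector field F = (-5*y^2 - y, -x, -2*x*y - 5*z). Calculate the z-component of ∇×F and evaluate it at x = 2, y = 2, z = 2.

20

(∇×F)_3 = ∂F₂/∂x − ∂F₁/∂y
= -1 − (-10*y - 1)
= 10*y
At (2, 2, 2): 20.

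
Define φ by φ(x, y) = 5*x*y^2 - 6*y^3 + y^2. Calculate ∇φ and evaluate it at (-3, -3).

(45, -78)

∂φ/∂x = 5*y^2
∂φ/∂y = 10*x*y - 18*y^2 + 2*y
∇φ = (5*y^2, 10*x*y - 18*y^2 + 2*y)
At (-3, -3): (45, -78).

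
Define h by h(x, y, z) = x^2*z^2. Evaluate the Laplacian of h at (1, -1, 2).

∂²h/∂x² = 2*z^2
∂²h/∂y² = 0
∂²h/∂z² = 2*x^2
∇²h = 2*x^2 + 2*z^2
At (1, -1, 2): 10.

10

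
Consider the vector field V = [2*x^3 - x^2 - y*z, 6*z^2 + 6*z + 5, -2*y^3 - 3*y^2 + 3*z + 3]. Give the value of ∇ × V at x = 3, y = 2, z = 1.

(∇×V)₁ = ∂V₃/∂y − ∂V₂/∂z = -6*y^2 - 6*y - 12*z - 6
(∇×V)₂ = ∂V₁/∂z − ∂V₃/∂x = -y
(∇×V)₃ = ∂V₂/∂x − ∂V₁/∂y = z
∇×V = (-6*y^2 - 6*y - 12*z - 6, -y, z)
At (3, 2, 1): (-54, -2, 1).

(-54, -2, 1)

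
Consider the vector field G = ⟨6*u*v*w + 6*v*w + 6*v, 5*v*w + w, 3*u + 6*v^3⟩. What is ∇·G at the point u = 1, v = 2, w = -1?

∂G₁/∂u = 6*v*w
∂G₂/∂v = 5*w
∂G₃/∂w = 0
∇·G = 6*v*w + 5*w
At (1, 2, -1): -17.

-17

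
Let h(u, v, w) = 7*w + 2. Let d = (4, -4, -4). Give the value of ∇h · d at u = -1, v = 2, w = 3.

-28

∂h/∂u = 0
∂h/∂v = 0
∂h/∂w = 7
∇h at (-1, 2, 3) = (0, 0, 7)
∇h · d = (0)(4) + (0)(-4) + (7)(-4) = -28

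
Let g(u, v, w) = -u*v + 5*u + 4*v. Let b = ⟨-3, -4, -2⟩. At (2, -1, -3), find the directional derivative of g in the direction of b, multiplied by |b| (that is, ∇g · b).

∂g/∂u = -v + 5
∂g/∂v = -u + 4
∂g/∂w = 0
∇g at (2, -1, -3) = (6, 2, 0)
∇g · b = (6)(-3) + (2)(-4) + (0)(-2) = -26

-26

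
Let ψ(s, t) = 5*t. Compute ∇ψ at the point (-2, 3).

∂ψ/∂s = 0
∂ψ/∂t = 5
∇ψ = (0, 5)
At (-2, 3): (0, 5).

(0, 5)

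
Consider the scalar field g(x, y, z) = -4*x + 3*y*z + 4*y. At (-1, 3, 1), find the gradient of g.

∂g/∂x = -4
∂g/∂y = 3*z + 4
∂g/∂z = 3*y
∇g = (-4, 3*z + 4, 3*y)
At (-1, 3, 1): (-4, 7, 9).

(-4, 7, 9)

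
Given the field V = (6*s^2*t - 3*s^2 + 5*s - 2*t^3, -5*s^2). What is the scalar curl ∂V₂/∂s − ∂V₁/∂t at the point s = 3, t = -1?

-78

∂V₂/∂s = -10*s
∂V₁/∂t = 6*s^2 - 6*t^2
Scalar curl = -6*s^2 - 10*s + 6*t^2
At (3, -1): -78.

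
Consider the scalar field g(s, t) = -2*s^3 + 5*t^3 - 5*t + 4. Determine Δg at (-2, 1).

∂²g/∂s² = -12*s
∂²g/∂t² = 30*t
∇²g = -12*s + 30*t
At (-2, 1): 54.

54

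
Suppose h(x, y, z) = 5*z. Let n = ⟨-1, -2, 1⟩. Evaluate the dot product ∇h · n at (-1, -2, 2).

∂h/∂x = 0
∂h/∂y = 0
∂h/∂z = 5
∇h at (-1, -2, 2) = (0, 0, 5)
∇h · n = (0)(-1) + (0)(-2) + (5)(1) = 5

5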